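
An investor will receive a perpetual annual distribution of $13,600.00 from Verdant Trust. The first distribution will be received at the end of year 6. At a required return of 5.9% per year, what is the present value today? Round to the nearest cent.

Value at end of year 5: C / r = $13,600.00 / 0.059 = $230,508.4746
Discount to today: PV = $230,508.4746 / (1 + 0.059)^5 = $230,508.4746 / 1.331925 = $173,064.14

$173064.14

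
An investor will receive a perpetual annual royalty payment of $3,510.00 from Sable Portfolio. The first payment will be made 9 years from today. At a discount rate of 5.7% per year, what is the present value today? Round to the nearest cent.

$39521.40

Value at end of year 8: C / r = $3,510.00 / 0.057 = $61,578.9474
Discount to today: PV = $61,578.9474 / (1 + 0.057)^8 = $61,578.9474 / 1.558116 = $39,521.40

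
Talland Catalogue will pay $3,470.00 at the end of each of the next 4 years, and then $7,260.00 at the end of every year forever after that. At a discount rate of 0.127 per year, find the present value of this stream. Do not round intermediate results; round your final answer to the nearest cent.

$45821.48

PV of 4-year annuity: $3,470.00 × [1 − (1+0.127)^−4] / 0.127 = 10386.08415
Perpetuity value at year 4: $7,260.00 / 0.127 = 57165.35433
PV of perpetuity: 57165.35433 / (1+0.127)^4 = 35435.39152
Total PV = 10386.08415 + 35435.39152 = 45821.47567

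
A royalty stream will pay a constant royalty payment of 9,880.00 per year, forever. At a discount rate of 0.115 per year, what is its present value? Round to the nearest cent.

85913.04

Level perpetuity: PV = C / r = 9,880.00 / 0.115 = 85,913.04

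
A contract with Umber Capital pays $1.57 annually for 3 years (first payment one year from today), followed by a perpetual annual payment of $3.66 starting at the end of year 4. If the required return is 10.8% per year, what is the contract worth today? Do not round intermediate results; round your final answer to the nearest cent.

$28.76

PV of 3-year annuity: $1.57 × [1 − (1+0.108)^−3] / 0.108 = 3.85002
Perpetuity value at year 3: $3.66 / 0.108 = 33.88889
PV of perpetuity: 33.88889 / (1+0.108)^3 = 24.91369
Total PV = 3.85002 + 24.91369 = 28.76371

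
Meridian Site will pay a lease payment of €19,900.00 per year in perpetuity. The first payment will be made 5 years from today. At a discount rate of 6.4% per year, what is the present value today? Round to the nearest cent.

€242608.82

Value at end of year 4: C / r = €19,900.00 / 0.064 = €310,937.5000
Discount to today: PV = €310,937.5000 / (1 + 0.064)^4 = €310,937.5000 / 1.281641 = €242,608.82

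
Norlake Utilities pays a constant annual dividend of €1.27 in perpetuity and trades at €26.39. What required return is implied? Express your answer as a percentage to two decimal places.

P = C/r ⇒ r = C/P = €1.27/€26.39 = 0.048124

4.81%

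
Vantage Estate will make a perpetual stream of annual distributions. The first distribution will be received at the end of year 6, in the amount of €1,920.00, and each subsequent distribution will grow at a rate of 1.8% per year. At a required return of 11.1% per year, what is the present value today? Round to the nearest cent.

€12196.86

Value at end of year 5: C₁ / (r − g) = €1,920.00 / (0.111 − 0.018) = €20,645.1613
Discount to today: PV = €20,645.1613 / (1 + 0.111)^5 = €20,645.1613 / 1.692662 = €12,196.86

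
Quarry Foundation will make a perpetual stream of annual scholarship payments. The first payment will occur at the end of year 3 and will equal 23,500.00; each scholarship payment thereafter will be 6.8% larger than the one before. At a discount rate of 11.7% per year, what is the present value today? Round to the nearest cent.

Value at end of year 2: C₁ / (r − g) = 23,500.00 / (0.117 − 0.068) = 479,591.8367
Discount to today: PV = 479,591.8367 / (1 + 0.117)^2 = 479,591.8367 / 1.247689 = 384,384.12

384384.12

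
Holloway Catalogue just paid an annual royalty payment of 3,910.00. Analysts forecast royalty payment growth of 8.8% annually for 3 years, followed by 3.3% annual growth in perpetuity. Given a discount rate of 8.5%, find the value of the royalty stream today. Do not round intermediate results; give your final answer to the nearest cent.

90114.72

D_1 = 4254.08000
D_2 = 4628.43904
D_3 = 5035.74168
Terminal value at year 3: TV = D_3×(1+g_2)/(r−g_2) = 5201.92115/0.052 = 100036.94521
P_0 = D_1/(1+r)^1 + D_2/(1+r)^2 + D_3/(1+r)^3 + TV/(1+r)^3
    = 3920.81106 + 3931.65201 + 3942.52294 + 78319.73455 = 90114.72056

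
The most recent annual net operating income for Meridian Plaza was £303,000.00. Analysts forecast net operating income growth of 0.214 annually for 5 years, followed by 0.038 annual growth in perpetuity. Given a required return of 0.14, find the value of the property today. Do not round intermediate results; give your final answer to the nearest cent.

D_1 = 367842.00000
D_2 = 446560.18800
D_3 = 542124.06823
D_4 = 658138.61883
D_5 = 798980.28326
Terminal value at year 5: TV = D_5×(1+g_2)/(r−g_2) = 829341.53403/0.102 = 8130799.35322
P_0 = D_1/(1+r)^1 + D_2/(1+r)^2 + D_3/(1+r)^3 + D_4/(1+r)^4 + D_5/(1+r)^5 + TV/(1+r)^5
    = 322668.42105 + 343613.56417 + 365918.30430 + 389670.89599 + 414965.32257 + 4222882.40026 = 6059718.90834

£6059718.91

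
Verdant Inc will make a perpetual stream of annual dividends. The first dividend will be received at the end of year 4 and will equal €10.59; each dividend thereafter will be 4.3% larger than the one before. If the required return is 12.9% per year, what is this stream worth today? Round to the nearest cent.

Value at end of year 3: C₁ / (r − g) = €10.59 / (0.129 − 0.043) = €123.1395
Discount to today: PV = €123.1395 / (1 + 0.129)^3 = €123.1395 / 1.439070 = €85.57

€85.57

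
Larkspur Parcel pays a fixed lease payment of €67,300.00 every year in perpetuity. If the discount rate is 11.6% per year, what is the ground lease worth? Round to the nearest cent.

Level perpetuity: PV = C / r = €67,300.00 / 0.116 = €580,172.41

€580172.41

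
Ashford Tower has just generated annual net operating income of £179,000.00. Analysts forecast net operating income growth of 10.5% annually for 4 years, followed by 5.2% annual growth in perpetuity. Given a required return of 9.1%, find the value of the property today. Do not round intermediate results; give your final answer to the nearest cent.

D_1 = 197795.00000
D_2 = 218563.47500
D_3 = 241512.63987
D_4 = 266871.46706
Terminal value at year 4: TV = D_4×(1+g_2)/(r−g_2) = 280748.78335/0.039 = 7198686.75254
P_0 = D_1/(1+r)^1 + D_2/(1+r)^2 + D_3/(1+r)^3 + D_4/(1+r)^4 + TV/(1+r)^4
    = 181296.97525 + 183623.42590 + 185979.73017 + 188366.27116 + 5081059.41700 = 5820325.81949

£5820325.82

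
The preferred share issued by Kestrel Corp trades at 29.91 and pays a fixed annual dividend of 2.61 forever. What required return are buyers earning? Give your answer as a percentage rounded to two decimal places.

P = C/r ⇒ r = C/P = 2.61/29.91 = 0.087262

8.73%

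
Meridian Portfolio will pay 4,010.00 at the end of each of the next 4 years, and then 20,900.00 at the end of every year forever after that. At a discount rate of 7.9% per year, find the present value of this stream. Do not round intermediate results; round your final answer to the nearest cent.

PV of 4-year annuity: 4,010.00 × [1 − (1+0.079)^−4] / 0.079 = 13311.24581
Perpetuity value at year 4: 20,900.00 / 0.079 = 264556.96203
PV of perpetuity: 264556.96203 / (1+0.079)^4 = 195179.14720
Total PV = 13311.24581 + 195179.14720 = 208490.39301

208490.39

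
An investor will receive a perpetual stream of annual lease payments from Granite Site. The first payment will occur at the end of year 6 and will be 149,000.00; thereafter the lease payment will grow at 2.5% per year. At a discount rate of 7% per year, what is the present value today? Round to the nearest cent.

Value at end of year 5: C₁ / (r − g) = 149,000.00 / (0.07 − 0.025) = 3,311,111.1111
Discount to today: PV = 3,311,111.1111 / (1 + 0.07)^5 = 3,311,111.1111 / 1.402552 = 2,360,776.46

2360776.46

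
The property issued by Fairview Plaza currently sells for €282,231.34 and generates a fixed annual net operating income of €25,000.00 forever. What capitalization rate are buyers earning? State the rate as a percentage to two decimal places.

P = C/r ⇒ r = C/P = €25,000.00/€282,231.34 = 0.088580

8.86%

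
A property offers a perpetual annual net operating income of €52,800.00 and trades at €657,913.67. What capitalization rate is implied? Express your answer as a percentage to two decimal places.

P = C/r ⇒ r = C/P = €52,800.00/€657,913.67 = 0.080254

8.03%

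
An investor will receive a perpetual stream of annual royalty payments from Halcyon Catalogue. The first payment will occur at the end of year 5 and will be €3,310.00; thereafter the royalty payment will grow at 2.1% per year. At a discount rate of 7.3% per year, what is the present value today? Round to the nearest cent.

Value at end of year 4: C₁ / (r − g) = €3,310.00 / (0.073 − 0.021) = €63,653.8462
Discount to today: PV = €63,653.8462 / (1 + 0.073)^4 = €63,653.8462 / 1.325558 = €48,020.40

€48020.40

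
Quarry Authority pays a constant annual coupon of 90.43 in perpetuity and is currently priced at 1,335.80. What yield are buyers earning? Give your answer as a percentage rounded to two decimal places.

P = C/r ⇒ r = C/P = 90.43/1,335.80 = 0.067697

6.77%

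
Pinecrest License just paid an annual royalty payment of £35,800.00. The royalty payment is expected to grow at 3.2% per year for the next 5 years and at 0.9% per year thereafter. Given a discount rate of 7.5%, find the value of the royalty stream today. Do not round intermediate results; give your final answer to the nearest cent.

D_1 = 36945.60000
D_2 = 38127.85920
D_3 = 39347.95069
D_4 = 40607.08512
D_5 = 41906.51184
Terminal value at year 5: TV = D_5×(1+g_2)/(r−g_2) = 42283.67045/0.066 = 640661.67344
P_0 = D_1/(1+r)^1 + D_2/(1+r)^2 + D_3/(1+r)^3 + D_4/(1+r)^4 + D_5/(1+r)^5 + TV/(1+r)^5
    = 34368.00000 + 32993.28000 + 31673.54880 + 30406.60685 + 29190.34257 + 446258.41905 = 604890.19727

£604890.20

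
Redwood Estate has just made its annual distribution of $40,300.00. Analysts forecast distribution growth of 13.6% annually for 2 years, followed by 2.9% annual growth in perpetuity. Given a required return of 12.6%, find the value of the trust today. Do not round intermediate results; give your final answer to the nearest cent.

$516816.45

D_1 = 45780.80000
D_2 = 52006.98880
Terminal value at year 2: TV = D_2×(1+g_2)/(r−g_2) = 53515.19148/0.097 = 551703.00490
P_0 = D_1/(1+r)^1 + D_2/(1+r)^2 + TV/(1+r)^2
    = 40657.90409 + 41018.98671 + 435139.56010 = 516816.45090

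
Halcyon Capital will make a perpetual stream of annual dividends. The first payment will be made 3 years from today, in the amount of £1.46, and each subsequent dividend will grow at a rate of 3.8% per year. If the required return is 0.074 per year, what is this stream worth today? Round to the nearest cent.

Value at end of year 2: C₁ / (r − g) = £1.46 / (0.074 − 0.038) = £40.5556
Discount to today: PV = £40.5556 / (1 + 0.074)^2 = £40.5556 / 1.153476 = £35.16

£35.16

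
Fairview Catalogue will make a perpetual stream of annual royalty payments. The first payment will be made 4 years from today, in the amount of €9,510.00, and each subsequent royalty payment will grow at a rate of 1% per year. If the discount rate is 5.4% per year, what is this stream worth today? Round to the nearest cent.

€184589.08

Value at end of year 3: C₁ / (r − g) = €9,510.00 / (0.054 − 0.01) = €216,136.3636
Discount to today: PV = €216,136.3636 / (1 + 0.054)^3 = €216,136.3636 / 1.170905 = €184,589.08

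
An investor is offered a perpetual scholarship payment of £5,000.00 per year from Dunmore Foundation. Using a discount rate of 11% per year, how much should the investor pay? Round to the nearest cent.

£45454.55

Level perpetuity: PV = C / r = £5,000.00 / 0.11 = £45,454.55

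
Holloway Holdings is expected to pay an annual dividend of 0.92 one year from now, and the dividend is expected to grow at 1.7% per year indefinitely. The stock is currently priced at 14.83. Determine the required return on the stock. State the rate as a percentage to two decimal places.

P = D₁/(r − g) ⇒ r = D₁/P + g = 0.9200/14.83 + 0.017 = 0.062036 + 0.017 = 0.079036

7.90%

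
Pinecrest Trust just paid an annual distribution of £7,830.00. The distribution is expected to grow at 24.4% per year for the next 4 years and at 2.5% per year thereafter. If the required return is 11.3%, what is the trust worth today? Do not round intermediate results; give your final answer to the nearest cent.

D_1 = 9740.52000
D_2 = 12117.20688
D_3 = 15073.80536
D_4 = 18751.81387
Terminal value at year 4: TV = D_4×(1+g_2)/(r−g_2) = 19220.60921/0.088 = 218416.01378
P_0 = D_1/(1+r)^1 + D_2/(1+r)^2 + D_3/(1+r)^3 + D_4/(1+r)^4 + TV/(1+r)^4
    = 8751.59030 + 9781.65169 + 10932.95121 + 12219.75859 + 142332.41538 = 184018.36716

£184018.37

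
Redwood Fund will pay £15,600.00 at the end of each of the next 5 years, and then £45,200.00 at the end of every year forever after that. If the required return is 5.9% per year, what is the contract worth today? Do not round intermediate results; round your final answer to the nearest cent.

PV of 5-year annuity: £15,600.00 × [1 − (1+0.059)^−5] / 0.059 = 65892.02737
Perpetuity value at year 5: £45,200.00 / 0.059 = 766101.69492
PV of perpetuity: 766101.69492 / (1+0.059)^5 = 575183.76947
Total PV = 65892.02737 + 575183.76947 = 641075.79684

£641075.80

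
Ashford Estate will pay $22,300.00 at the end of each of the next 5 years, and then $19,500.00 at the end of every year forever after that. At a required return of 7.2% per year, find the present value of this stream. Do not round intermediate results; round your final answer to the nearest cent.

PV of 5-year annuity: $22,300.00 × [1 − (1+0.072)^−5] / 0.072 = 90946.84576
Perpetuity value at year 5: $19,500.00 / 0.072 = 270833.33333
PV of perpetuity: 270833.33333 / (1+0.072)^5 = 191305.82247
Total PV = 90946.84576 + 191305.82247 = 282252.66823

$282252.67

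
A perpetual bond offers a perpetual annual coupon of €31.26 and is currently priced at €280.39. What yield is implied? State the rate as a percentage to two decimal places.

P = C/r ⇒ r = C/P = €31.26/€280.39 = 0.111488

11.15%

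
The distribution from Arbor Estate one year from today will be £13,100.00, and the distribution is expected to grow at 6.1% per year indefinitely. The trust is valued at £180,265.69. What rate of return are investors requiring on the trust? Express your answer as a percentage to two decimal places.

13.37%

P = D₁/(r − g) ⇒ r = D₁/P + g = £13,100.0000/£180,265.69 + 0.061 = 0.072671 + 0.061 = 0.133671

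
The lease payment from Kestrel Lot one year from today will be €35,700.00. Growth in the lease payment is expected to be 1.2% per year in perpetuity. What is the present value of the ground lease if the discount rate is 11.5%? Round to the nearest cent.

€346601.94

Growing perpetuity: P = D₁ / (r − g) = €35,700.0000 / (0.115 − 0.012) = €346,601.94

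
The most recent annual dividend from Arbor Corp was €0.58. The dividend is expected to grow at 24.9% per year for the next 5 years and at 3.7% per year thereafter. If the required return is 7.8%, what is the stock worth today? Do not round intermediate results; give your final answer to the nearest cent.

€35.24

D_1 = 0.72442
D_2 = 0.90480
D_3 = 1.13010
D_4 = 1.41149
D_5 = 1.76295
Terminal value at year 5: TV = D_5×(1+g_2)/(r−g_2) = 1.82818/0.041 = 44.58975
P_0 = D_1/(1+r)^1 + D_2/(1+r)^2 + D_3/(1+r)^3 + D_4/(1+r)^4 + D_5/(1+r)^5 + TV/(1+r)^5
    = 0.67200 + 0.77860 + 0.90211 + 1.04521 + 1.21101 + 30.62960 = 35.23853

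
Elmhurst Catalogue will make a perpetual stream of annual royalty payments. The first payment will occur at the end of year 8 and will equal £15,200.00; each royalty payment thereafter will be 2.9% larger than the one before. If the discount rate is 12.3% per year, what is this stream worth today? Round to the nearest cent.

£71788.92

Value at end of year 7: C₁ / (r − g) = £15,200.00 / (0.123 − 0.029) = £161,702.1277
Discount to today: PV = £161,702.1277 / (1 + 0.123)^7 = £161,702.1277 / 2.252466 = £71,788.92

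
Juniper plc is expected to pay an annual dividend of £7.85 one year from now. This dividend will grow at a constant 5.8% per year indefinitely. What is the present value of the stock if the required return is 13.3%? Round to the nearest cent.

Growing perpetuity: P = D₁ / (r − g) = £7.8500 / (0.133 − 0.058) = £104.67

£104.67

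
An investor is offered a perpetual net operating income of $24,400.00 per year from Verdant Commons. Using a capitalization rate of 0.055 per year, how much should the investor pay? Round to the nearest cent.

$443636.36

Level perpetuity: PV = C / r = $24,400.00 / 0.055 = $443,636.36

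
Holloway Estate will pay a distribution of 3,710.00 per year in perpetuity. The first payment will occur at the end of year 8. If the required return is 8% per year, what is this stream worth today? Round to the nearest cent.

Value at end of year 7: C / r = 3,710.00 / 0.08 = 46,375.0000
Discount to today: PV = 46,375.0000 / (1 + 0.08)^7 = 46,375.0000 / 1.713824 = 27,059.37

27059.37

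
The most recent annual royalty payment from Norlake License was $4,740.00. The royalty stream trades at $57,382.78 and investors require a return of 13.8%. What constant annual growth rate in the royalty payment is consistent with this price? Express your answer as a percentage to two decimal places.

P = D₀(1+g)/(r−g) ⇒ P(r−g) = D₀(1+g) ⇒ g(P+D₀) = P·r − D₀
g = (P·r − D₀)/(P + D₀) = ($57,382.78×0.138 − $4,740.00) / ($57,382.78 + $4,740.00) = 0.051170

5.12%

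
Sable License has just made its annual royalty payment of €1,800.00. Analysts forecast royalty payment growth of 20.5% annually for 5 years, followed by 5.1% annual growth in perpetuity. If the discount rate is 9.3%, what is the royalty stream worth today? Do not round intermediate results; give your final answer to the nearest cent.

€85535.14

D_1 = 2169.00000
D_2 = 2613.64500
D_3 = 3149.44222
D_4 = 3795.07788
D_5 = 4573.06885
Terminal value at year 5: TV = D_5×(1+g_2)/(r−g_2) = 4806.29536/0.042 = 114435.60376
P_0 = D_1/(1+r)^1 + D_2/(1+r)^2 + D_3/(1+r)^3 + D_4/(1+r)^4 + D_5/(1+r)^5 + TV/(1+r)^5
    = 1984.44648 + 2187.79323 + 2411.97699 + 2659.13291 + 2931.61496 + 73360.17447 = 85535.13905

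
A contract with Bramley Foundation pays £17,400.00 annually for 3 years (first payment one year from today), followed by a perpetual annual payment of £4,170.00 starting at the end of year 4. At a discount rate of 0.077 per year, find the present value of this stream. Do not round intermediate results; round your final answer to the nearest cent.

£88436.25

PV of 3-year annuity: £17,400.00 × [1 − (1+0.077)^−3] / 0.077 = 45085.33614
Perpetuity value at year 3: £4,170.00 / 0.077 = 54155.84416
PV of perpetuity: 54155.84416 / (1+0.077)^3 = 43350.91015
Total PV = 45085.33614 + 43350.91015 = 88436.24629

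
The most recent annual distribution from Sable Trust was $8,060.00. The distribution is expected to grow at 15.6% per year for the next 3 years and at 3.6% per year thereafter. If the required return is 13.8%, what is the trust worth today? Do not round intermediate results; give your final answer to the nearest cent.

D_1 = 9317.36000
D_2 = 10770.86816
D_3 = 12451.12359
Terminal value at year 3: TV = D_3×(1+g_2)/(r−g_2) = 12899.36404/0.102 = 126464.35336
P_0 = D_1/(1+r)^1 + D_2/(1+r)^2 + D_3/(1+r)^3 + TV/(1+r)^3
    = 8187.48682 + 8316.99013 + 8448.54181 + 85810.67961 = 110763.69837

$110763.70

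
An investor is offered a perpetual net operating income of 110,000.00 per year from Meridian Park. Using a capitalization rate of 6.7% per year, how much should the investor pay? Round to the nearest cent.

1641791.04

Level perpetuity: PV = C / r = 110,000.00 / 0.067 = 1,641,791.04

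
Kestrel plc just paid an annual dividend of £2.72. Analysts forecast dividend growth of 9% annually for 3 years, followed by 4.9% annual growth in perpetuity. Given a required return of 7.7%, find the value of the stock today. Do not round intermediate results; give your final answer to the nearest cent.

£114.00

D_1 = 2.96480
D_2 = 3.23163
D_3 = 3.52248
Terminal value at year 3: TV = D_3×(1+g_2)/(r−g_2) = 3.69508/0.028 = 131.96716
P_0 = D_1/(1+r)^1 + D_2/(1+r)^2 + D_3/(1+r)^3 + TV/(1+r)^3
    = 2.75283 + 2.78606 + 2.81969 + 105.63765 = 113.99623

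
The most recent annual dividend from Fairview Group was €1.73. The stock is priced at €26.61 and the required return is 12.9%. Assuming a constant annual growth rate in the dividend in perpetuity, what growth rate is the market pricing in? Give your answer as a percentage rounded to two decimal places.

P = D₀(1+g)/(r−g) ⇒ P(r−g) = D₀(1+g) ⇒ g(P+D₀) = P·r − D₀
g = (P·r − D₀)/(P + D₀) = (€26.61×0.129 − €1.73) / (€26.61 + €1.73) = 0.060081

6.01%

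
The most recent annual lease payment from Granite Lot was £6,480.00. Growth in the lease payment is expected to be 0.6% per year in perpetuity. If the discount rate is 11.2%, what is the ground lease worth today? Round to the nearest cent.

D₁ = D₀ × (1 + g) = £6,480.00 × 1.006 = £6,518.8800
Growing perpetuity: P = D₁ / (r − g) = £6,518.8800 / (0.112 − 0.006) = £61,498.87

£61498.87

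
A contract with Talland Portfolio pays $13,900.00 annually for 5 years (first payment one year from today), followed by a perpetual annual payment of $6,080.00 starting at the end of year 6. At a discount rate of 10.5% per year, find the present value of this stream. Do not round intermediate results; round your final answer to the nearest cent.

PV of 5-year annuity: $13,900.00 × [1 − (1+0.105)^−5] / 0.105 = 52025.72931
Perpetuity value at year 5: $6,080.00 / 0.105 = 57904.76190
PV of perpetuity: 57904.76190 / (1+0.105)^5 = 35148.18391
Total PV = 52025.72931 + 35148.18391 = 87173.91321

$87173.91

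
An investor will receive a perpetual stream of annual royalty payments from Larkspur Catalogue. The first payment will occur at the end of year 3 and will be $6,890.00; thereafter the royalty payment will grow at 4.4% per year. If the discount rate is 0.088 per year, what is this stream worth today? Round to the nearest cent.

Value at end of year 2: C₁ / (r − g) = $6,890.00 / (0.088 − 0.044) = $156,590.9091
Discount to today: PV = $156,590.9091 / (1 + 0.088)^2 = $156,590.9091 / 1.183744 = $132,284.44

$132284.44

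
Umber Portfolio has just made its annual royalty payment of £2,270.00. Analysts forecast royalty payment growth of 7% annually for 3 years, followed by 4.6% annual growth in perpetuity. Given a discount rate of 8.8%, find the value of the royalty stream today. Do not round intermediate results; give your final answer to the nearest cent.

£60361.21

D_1 = 2428.90000
D_2 = 2598.92300
D_3 = 2780.84761
Terminal value at year 3: TV = D_3×(1+g_2)/(r−g_2) = 2908.76660/0.042 = 69256.34762
P_0 = D_1/(1+r)^1 + D_2/(1+r)^2 + D_3/(1+r)^3 + TV/(1+r)^3
    = 2232.44485 + 2195.51102 + 2159.18823 + 53774.06878 = 60361.21288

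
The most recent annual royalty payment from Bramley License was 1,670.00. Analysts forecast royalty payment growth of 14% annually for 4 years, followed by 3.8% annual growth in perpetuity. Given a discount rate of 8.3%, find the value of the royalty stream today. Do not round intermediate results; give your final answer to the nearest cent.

D_1 = 1903.80000
D_2 = 2170.33200
D_3 = 2474.17848
D_4 = 2820.56347
Terminal value at year 4: TV = D_4×(1+g_2)/(r−g_2) = 2927.74488/0.045 = 65060.99731
P_0 = D_1/(1+r)^1 + D_2/(1+r)^2 + D_3/(1+r)^3 + D_4/(1+r)^4 + TV/(1+r)^4
    = 1757.89474 + 1850.41551 + 1947.80580 + 2050.32190 + 47294.09177 = 54900.52972

54900.53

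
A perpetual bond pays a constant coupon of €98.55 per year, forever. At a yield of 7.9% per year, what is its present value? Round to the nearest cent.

Level perpetuity: PV = C / r = €98.55 / 0.079 = €1,247.47

€1247.47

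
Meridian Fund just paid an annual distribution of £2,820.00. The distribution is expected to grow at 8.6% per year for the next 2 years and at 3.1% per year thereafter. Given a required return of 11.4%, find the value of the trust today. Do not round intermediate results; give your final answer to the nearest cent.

D_1 = 3062.52000
D_2 = 3325.89672
Terminal value at year 2: TV = D_2×(1+g_2)/(r−g_2) = 3428.99952/0.083 = 41313.24721
P_0 = D_1/(1+r)^1 + D_2/(1+r)^2 + TV/(1+r)^2
    = 2749.12029 + 2680.02211 + 33290.39514 = 38719.53754

£38719.54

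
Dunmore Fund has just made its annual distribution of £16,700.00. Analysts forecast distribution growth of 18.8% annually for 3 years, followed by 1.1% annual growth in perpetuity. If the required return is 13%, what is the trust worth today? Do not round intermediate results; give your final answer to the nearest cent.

£220288.60

D_1 = 19839.60000
D_2 = 23569.44480
D_3 = 28000.50042
Terminal value at year 3: TV = D_3×(1+g_2)/(r−g_2) = 28308.50593/0.119 = 237886.60443
P_0 = D_1/(1+r)^1 + D_2/(1+r)^2 + D_3/(1+r)^3 + TV/(1+r)^3
    = 17557.16814 + 18458.33252 + 19405.75136 + 164867.34980 = 220288.60183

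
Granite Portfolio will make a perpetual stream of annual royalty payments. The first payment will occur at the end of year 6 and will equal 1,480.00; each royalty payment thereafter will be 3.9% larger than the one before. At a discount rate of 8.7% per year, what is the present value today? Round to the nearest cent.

Value at end of year 5: C₁ / (r − g) = 1,480.00 / (0.087 − 0.039) = 30,833.3333
Discount to today: PV = 30,833.3333 / (1 + 0.087)^5 = 30,833.3333 / 1.517566 = 20,317.62

20317.62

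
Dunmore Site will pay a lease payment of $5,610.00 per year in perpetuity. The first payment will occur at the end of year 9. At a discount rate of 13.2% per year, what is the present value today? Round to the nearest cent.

$15762.22

Value at end of year 8: C / r = $5,610.00 / 0.132 = $42,500.0000
Discount to today: PV = $42,500.0000 / (1 + 0.132)^8 = $42,500.0000 / 2.696320 = $15,762.22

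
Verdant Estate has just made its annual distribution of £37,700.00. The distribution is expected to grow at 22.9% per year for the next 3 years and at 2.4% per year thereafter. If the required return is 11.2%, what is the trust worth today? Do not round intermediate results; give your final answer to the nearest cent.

£730856.12

D_1 = 46333.30000
D_2 = 56943.62570
D_3 = 69983.71599
Terminal value at year 3: TV = D_3×(1+g_2)/(r−g_2) = 71663.32517/0.088 = 814355.96783
P_0 = D_1/(1+r)^1 + D_2/(1+r)^2 + D_3/(1+r)^3 + TV/(1+r)^3
    = 41666.63669 + 46050.62634 + 50895.88109 + 592242.97999 = 730856.12411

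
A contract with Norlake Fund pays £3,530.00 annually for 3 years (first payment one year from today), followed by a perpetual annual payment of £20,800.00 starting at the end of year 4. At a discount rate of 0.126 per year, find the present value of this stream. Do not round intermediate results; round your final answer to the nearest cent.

PV of 3-year annuity: £3,530.00 × [1 − (1+0.126)^−3] / 0.126 = 8391.80734
Perpetuity value at year 3: £20,800.00 / 0.126 = 165079.36508
PV of perpetuity: 165079.36508 / (1+0.126)^3 = 115631.88842
Total PV = 8391.80734 + 115631.88842 = 124023.69576

£124023.70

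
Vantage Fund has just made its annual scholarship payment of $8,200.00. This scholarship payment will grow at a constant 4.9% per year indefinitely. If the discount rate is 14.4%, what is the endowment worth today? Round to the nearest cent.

$90545.26

D₁ = D₀ × (1 + g) = $8,200.00 × 1.049 = $8,601.8000
Growing perpetuity: P = D₁ / (r − g) = $8,601.8000 / (0.144 − 0.049) = $90,545.26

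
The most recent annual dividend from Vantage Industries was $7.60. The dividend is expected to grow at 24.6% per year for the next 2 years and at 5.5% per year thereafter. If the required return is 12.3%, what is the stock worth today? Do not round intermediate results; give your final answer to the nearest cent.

$162.94

D_1 = 9.46960
D_2 = 11.79912
Terminal value at year 2: TV = D_2×(1+g_2)/(r−g_2) = 12.44807/0.068 = 183.05990
P_0 = D_1/(1+r)^1 + D_2/(1+r)^2 + TV/(1+r)^2
    = 8.43241 + 9.35600 + 145.15557 = 162.94398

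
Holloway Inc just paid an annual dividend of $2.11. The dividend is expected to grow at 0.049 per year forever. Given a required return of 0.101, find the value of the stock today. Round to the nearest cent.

D₁ = D₀ × (1 + g) = $2.11 × 1.049 = $2.2134
Growing perpetuity: P = D₁ / (r − g) = $2.2134 / (0.101 − 0.049) = $42.57

$42.57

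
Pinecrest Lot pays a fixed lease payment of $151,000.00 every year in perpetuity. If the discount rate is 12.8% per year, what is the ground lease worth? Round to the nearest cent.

$1179687.50

Level perpetuity: PV = C / r = $151,000.00 / 0.128 = $1,179,687.50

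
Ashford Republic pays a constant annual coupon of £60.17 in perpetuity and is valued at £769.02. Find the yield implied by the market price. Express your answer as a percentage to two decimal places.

P = C/r ⇒ r = C/P = £60.17/£769.02 = 0.078242

7.82%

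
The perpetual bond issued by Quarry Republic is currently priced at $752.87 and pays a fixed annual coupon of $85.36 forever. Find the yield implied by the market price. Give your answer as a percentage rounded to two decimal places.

11.34%

P = C/r ⇒ r = C/P = $85.36/$752.87 = 0.113379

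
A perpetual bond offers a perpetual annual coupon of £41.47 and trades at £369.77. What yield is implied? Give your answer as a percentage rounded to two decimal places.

11.22%

P = C/r ⇒ r = C/P = £41.47/£369.77 = 0.112151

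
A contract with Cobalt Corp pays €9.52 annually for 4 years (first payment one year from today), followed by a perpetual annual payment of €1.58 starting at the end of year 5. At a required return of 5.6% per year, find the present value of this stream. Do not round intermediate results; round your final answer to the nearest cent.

€55.98

PV of 4-year annuity: €9.52 × [1 − (1+0.056)^−4] / 0.056 = 33.29221
Perpetuity value at year 4: €1.58 / 0.056 = 28.21429
PV of perpetuity: 28.21429 / (1+0.056)^4 = 22.68890
Total PV = 33.29221 + 22.68890 = 55.98111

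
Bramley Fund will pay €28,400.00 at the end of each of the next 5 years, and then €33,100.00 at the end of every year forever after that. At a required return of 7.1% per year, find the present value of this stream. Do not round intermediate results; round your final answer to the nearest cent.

€446977.74

PV of 5-year annuity: €28,400.00 × [1 − (1+0.071)^−5] / 0.071 = 116134.48429
Perpetuity value at year 5: €33,100.00 / 0.071 = 466197.18310
PV of perpetuity: 466197.18310 / (1+0.071)^5 = 330843.25951
Total PV = 116134.48429 + 330843.25951 = 446977.74380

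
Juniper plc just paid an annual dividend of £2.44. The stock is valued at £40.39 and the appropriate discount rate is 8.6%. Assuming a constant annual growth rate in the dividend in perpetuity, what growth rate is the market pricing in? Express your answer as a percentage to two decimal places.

P = D₀(1+g)/(r−g) ⇒ P(r−g) = D₀(1+g) ⇒ g(P+D₀) = P·r − D₀
g = (P·r − D₀)/(P + D₀) = (£40.39×0.086 − £2.44) / (£40.39 + £2.44) = 0.024131

2.41%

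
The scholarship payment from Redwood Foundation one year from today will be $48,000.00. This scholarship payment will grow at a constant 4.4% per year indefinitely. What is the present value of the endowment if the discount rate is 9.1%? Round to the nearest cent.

Growing perpetuity: P = D₁ / (r − g) = $48,000.0000 / (0.091 − 0.044) = $1,021,276.60

$1021276.60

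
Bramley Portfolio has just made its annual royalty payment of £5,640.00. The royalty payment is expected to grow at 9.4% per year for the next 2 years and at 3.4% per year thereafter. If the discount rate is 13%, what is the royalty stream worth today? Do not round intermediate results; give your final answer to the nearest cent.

£67685.20

D_1 = 6170.16000
D_2 = 6750.15504
Terminal value at year 2: TV = D_2×(1+g_2)/(r−g_2) = 6979.66031/0.096 = 72704.79491
P_0 = D_1/(1+r)^1 + D_2/(1+r)^2 + TV/(1+r)^2
    = 5460.31858 + 5286.36153 + 56938.51900 = 67685.19912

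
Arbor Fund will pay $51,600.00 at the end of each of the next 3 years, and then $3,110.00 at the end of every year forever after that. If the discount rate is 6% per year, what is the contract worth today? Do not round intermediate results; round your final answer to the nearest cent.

$181447.68

PV of 3-year annuity: $51,600.00 × [1 − (1+0.06)^−3] / 0.06 = 137927.41659
Perpetuity value at year 3: $3,110.00 / 0.06 = 51833.33333
PV of perpetuity: 51833.33333 / (1+0.06)^3 = 43520.26617
Total PV = 137927.41659 + 43520.26617 = 181447.68276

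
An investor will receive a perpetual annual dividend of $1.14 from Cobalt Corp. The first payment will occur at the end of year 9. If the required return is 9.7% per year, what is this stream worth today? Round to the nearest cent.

Value at end of year 8: C / r = $1.14 / 0.097 = $11.7526
Discount to today: PV = $11.7526 / (1 + 0.097)^8 = $11.7526 / 2.097264 = $5.60

$5.60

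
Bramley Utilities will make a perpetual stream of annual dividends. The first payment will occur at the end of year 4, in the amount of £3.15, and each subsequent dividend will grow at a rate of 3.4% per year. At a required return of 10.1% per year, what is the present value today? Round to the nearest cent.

Value at end of year 3: C₁ / (r − g) = £3.15 / (0.101 − 0.034) = £47.0149
Discount to today: PV = £47.0149 / (1 + 0.101)^3 = £47.0149 / 1.334633 = £35.23

£35.23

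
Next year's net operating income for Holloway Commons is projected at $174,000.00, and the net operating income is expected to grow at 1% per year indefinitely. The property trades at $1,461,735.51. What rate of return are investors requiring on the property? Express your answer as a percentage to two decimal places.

P = D₁/(r − g) ⇒ r = D₁/P + g = $174,000.0000/$1,461,735.51 + 0.01 = 0.119037 + 0.01 = 0.129037

12.90%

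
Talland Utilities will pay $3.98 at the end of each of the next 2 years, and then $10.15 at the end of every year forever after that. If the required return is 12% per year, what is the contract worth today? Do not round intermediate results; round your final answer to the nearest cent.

$74.16

PV of 2-year annuity: $3.98 × [1 − (1+0.12)^−2] / 0.12 = 6.72640
Perpetuity value at year 2: $10.15 / 0.12 = 84.58333
PV of perpetuity: 84.58333 / (1+0.12)^2 = 67.42932
Total PV = 6.72640 + 67.42932 = 74.15572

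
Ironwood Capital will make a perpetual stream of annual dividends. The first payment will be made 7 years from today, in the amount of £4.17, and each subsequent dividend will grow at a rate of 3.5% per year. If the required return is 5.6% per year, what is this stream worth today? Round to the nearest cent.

£143.20

Value at end of year 6: C₁ / (r − g) = £4.17 / (0.056 − 0.035) = £198.5714
Discount to today: PV = £198.5714 / (1 + 0.056)^6 = £198.5714 / 1.386703 = £143.20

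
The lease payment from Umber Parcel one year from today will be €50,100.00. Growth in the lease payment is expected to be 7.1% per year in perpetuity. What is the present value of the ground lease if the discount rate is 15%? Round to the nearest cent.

€634177.22

Growing perpetuity: P = D₁ / (r − g) = €50,100.0000 / (0.15 − 0.071) = €634,177.22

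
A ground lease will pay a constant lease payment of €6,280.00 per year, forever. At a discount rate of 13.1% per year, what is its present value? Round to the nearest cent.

Level perpetuity: PV = C / r = €6,280.00 / 0.131 = €47,938.93

€47938.93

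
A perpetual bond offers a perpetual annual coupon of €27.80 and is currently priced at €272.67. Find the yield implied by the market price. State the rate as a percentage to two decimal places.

P = C/r ⇒ r = C/P = €27.80/€272.67 = 0.101955

10.20%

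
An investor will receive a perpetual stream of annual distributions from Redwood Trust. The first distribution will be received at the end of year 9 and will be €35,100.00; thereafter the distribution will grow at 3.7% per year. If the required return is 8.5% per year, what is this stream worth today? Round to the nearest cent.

Value at end of year 8: C₁ / (r − g) = €35,100.00 / (0.085 − 0.037) = €731,250.0000
Discount to today: PV = €731,250.0000 / (1 + 0.085)^8 = €731,250.0000 / 1.920604 = €380,739.53

€380739.53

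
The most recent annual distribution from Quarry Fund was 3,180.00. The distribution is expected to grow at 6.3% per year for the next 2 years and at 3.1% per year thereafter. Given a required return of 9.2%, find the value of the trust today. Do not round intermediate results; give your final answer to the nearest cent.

D_1 = 3380.34000
D_2 = 3593.30142
Terminal value at year 2: TV = D_2×(1+g_2)/(r−g_2) = 3704.69376/0.061 = 60732.68466
P_0 = D_1/(1+r)^1 + D_2/(1+r)^2 + TV/(1+r)^2
    = 3095.54945 + 3013.34164 + 50930.41354 = 57039.30463

57039.30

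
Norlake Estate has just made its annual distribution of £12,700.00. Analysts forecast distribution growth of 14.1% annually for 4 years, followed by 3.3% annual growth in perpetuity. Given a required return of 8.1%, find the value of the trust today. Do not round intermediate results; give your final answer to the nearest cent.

D_1 = 14490.70000
D_2 = 16533.88870
D_3 = 18865.16701
D_4 = 21525.15555
Terminal value at year 4: TV = D_4×(1+g_2)/(r−g_2) = 22235.48569/0.048 = 463239.28517
P_0 = D_1/(1+r)^1 + D_2/(1+r)^2 + D_3/(1+r)^3 + D_4/(1+r)^4 + TV/(1+r)^4
    = 13404.90287 + 14148.93078 + 14934.25534 + 15763.16868 + 339236.52589 = 397487.78355

£397487.78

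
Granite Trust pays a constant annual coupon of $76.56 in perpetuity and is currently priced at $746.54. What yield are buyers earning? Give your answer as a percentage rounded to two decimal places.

P = C/r ⇒ r = C/P = $76.56/$746.54 = 0.102553

10.26%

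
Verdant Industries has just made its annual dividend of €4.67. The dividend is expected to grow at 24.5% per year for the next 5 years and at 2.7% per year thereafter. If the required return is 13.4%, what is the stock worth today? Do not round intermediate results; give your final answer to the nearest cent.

€102.67

D_1 = 5.81415
D_2 = 7.23862
D_3 = 9.01208
D_4 = 11.22004
D_5 = 13.96895
Terminal value at year 5: TV = D_5×(1+g_2)/(r−g_2) = 14.34611/0.107 = 134.07577
P_0 = D_1/(1+r)^1 + D_2/(1+r)^2 + D_3/(1+r)^3 + D_4/(1+r)^4 + D_5/(1+r)^5 + TV/(1+r)^5
    = 5.12712 + 5.62898 + 6.17996 + 6.78488 + 7.44901 + 71.49654 = 102.66648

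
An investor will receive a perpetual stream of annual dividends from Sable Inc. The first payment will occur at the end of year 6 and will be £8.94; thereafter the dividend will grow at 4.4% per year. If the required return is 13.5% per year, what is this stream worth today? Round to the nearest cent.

Value at end of year 5: C₁ / (r − g) = £8.94 / (0.135 − 0.044) = £98.2418
Discount to today: PV = £98.2418 / (1 + 0.135)^5 = £98.2418 / 1.883559 = £52.16

£52.16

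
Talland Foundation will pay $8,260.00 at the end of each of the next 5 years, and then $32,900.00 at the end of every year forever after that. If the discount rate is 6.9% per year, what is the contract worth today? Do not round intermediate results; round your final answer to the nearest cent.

$375511.64

PV of 5-year annuity: $8,260.00 × [1 − (1+0.069)^−5] / 0.069 = 33958.50574
Perpetuity value at year 5: $32,900.00 / 0.069 = 476811.59420
PV of perpetuity: 476811.59420 / (1+0.069)^5 = 341553.13912
Total PV = 33958.50574 + 341553.13912 = 375511.64486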